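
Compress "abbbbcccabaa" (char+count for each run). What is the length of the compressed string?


Input: abbbbcccabaa
Runs:
  'a' x 1 => "a1"
  'b' x 4 => "b4"
  'c' x 3 => "c3"
  'a' x 1 => "a1"
  'b' x 1 => "b1"
  'a' x 2 => "a2"
Compressed: "a1b4c3a1b1a2"
Compressed length: 12

12


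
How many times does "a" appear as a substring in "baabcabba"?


Searching for "a" in "baabcabba"
Scanning each position:
  Position 0: "b" => no
  Position 1: "a" => MATCH
  Position 2: "a" => MATCH
  Position 3: "b" => no
  Position 4: "c" => no
  Position 5: "a" => MATCH
  Position 6: "b" => no
  Position 7: "b" => no
  Position 8: "a" => MATCH
Total occurrences: 4

4


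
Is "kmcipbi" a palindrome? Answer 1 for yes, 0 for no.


Input: kmcipbi
Reversed: ibpicmk
  Compare pos 0 ('k') with pos 6 ('i'): MISMATCH
  Compare pos 1 ('m') with pos 5 ('b'): MISMATCH
  Compare pos 2 ('c') with pos 4 ('p'): MISMATCH
Result: not a palindrome

0


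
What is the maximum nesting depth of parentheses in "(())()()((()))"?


Input: "(())()()((()))"
Tracking depth:
  Position 0 '(': depth becomes 1
  Position 1 '(': depth becomes 2
  Position 2 ')': depth becomes 1
  Position 3 ')': depth becomes 0
  Position 4 '(': depth becomes 1
  Position 5 ')': depth becomes 0
  Position 6 '(': depth becomes 1
  Position 7 ')': depth becomes 0
  Position 8 '(': depth becomes 1
  Position 9 '(': depth becomes 2
  Position 10 '(': depth becomes 3
  Position 11 ')': depth becomes 2
  Position 12 ')': depth becomes 1
  Position 13 ')': depth becomes 0
Maximum depth reached: 3

3


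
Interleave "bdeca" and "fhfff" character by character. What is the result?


Interleaving "bdeca" and "fhfff":
  Position 0: 'b' from first, 'f' from second => "bf"
  Position 1: 'd' from first, 'h' from second => "dh"
  Position 2: 'e' from first, 'f' from second => "ef"
  Position 3: 'c' from first, 'f' from second => "cf"
  Position 4: 'a' from first, 'f' from second => "af"
Result: bfdhefcfaf

bfdhefcfaf


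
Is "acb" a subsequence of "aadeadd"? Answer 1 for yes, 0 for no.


Check if "acb" is a subsequence of "aadeadd"
Greedy scan:
  Position 0 ('a'): matches sub[0] = 'a'
  Position 1 ('a'): no match needed
  Position 2 ('d'): no match needed
  Position 3 ('e'): no match needed
  Position 4 ('a'): no match needed
  Position 5 ('d'): no match needed
  Position 6 ('d'): no match needed
Only matched 1/3 characters => not a subsequence

0


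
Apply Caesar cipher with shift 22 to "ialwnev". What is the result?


Caesar cipher: shift "ialwnev" by 22
  'i' (pos 8) + 22 = pos 4 = 'e'
  'a' (pos 0) + 22 = pos 22 = 'w'
  'l' (pos 11) + 22 = pos 7 = 'h'
  'w' (pos 22) + 22 = pos 18 = 's'
  'n' (pos 13) + 22 = pos 9 = 'j'
  'e' (pos 4) + 22 = pos 0 = 'a'
  'v' (pos 21) + 22 = pos 17 = 'r'
Result: ewhsjar

ewhsjar


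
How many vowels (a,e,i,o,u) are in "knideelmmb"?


Input: knideelmmb
Checking each character:
  'k' at position 0: consonant
  'n' at position 1: consonant
  'i' at position 2: vowel (running total: 1)
  'd' at position 3: consonant
  'e' at position 4: vowel (running total: 2)
  'e' at position 5: vowel (running total: 3)
  'l' at position 6: consonant
  'm' at position 7: consonant
  'm' at position 8: consonant
  'b' at position 9: consonant
Total vowels: 3

3


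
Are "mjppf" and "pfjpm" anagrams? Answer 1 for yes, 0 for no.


Strings: "mjppf", "pfjpm"
Sorted first:  fjmpp
Sorted second: fjmpp
Sorted forms match => anagrams

1


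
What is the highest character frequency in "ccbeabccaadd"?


Input: ccbeabccaadd
Character counts:
  'a': 3
  'b': 2
  'c': 4
  'd': 2
  'e': 1
Maximum frequency: 4

4


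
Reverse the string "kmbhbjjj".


Input: kmbhbjjj
Reading characters right to left:
  Position 7: 'j'
  Position 6: 'j'
  Position 5: 'j'
  Position 4: 'b'
  Position 3: 'h'
  Position 2: 'b'
  Position 1: 'm'
  Position 0: 'k'
Reversed: jjjbhbmk

jjjbhbmk


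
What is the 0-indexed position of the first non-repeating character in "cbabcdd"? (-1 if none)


Input: cbabcdd
Character frequencies:
  'a': 1
  'b': 2
  'c': 2
  'd': 2
Scanning left to right for freq == 1:
  Position 0 ('c'): freq=2, skip
  Position 1 ('b'): freq=2, skip
  Position 2 ('a'): unique! => answer = 2

2


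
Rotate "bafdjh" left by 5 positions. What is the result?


Input: "bafdjh", rotate left by 5
First 5 characters: "bafdj"
Remaining characters: "h"
Concatenate remaining + first: "h" + "bafdj" = "hbafdj"

hbafdj


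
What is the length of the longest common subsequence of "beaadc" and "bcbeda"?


LCS of "beaadc" and "bcbeda"
DP table:
           b    c    b    e    d    a
      0    0    0    0    0    0    0
  b   0    1    1    1    1    1    1
  e   0    1    1    1    2    2    2
  a   0    1    1    1    2    2    3
  a   0    1    1    1    2    2    3
  d   0    1    1    1    2    3    3
  c   0    1    2    2    2    3    3
LCS length = dp[6][6] = 3

3


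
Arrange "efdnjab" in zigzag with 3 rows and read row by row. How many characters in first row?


Zigzag "efdnjab" into 3 rows:
Placing characters:
  'e' => row 0
  'f' => row 1
  'd' => row 2
  'n' => row 1
  'j' => row 0
  'a' => row 1
  'b' => row 2
Rows:
  Row 0: "ej"
  Row 1: "fna"
  Row 2: "db"
First row length: 2

2


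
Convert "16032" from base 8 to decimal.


Input: "16032" in base 8
Positional expansion:
  Digit '1' (value 1) x 8^4 = 4096
  Digit '6' (value 6) x 8^3 = 3072
  Digit '0' (value 0) x 8^2 = 0
  Digit '3' (value 3) x 8^1 = 24
  Digit '2' (value 2) x 8^0 = 2
Sum = 7194

7194


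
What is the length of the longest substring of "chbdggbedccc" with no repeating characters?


Input: "chbdggbedccc"
Sliding window (track last position of each char):
  Position 0 ('c'): window [0,0] length 1 -- new best
  Position 1 ('h'): window [0,1] length 2 -- new best
  Position 2 ('b'): window [0,2] length 3 -- new best
  Position 3 ('d'): window [0,3] length 4 -- new best
  Position 4 ('g'): window [0,4] length 5 -- new best
  Position 5 ('g'): repeat (last at 4), move window start to 5
  Position 5 ('g'): window [5,5] length 1
  Position 6 ('b'): window [5,6] length 2
  Position 7 ('e'): window [5,7] length 3
  Position 8 ('d'): window [5,8] length 4
  Position 9 ('c'): window [5,9] length 5
  Position 10 ('c'): repeat (last at 9), move window start to 10
  Position 10 ('c'): window [10,10] length 1
  Position 11 ('c'): repeat (last at 10), move window start to 11
  Position 11 ('c'): window [11,11] length 1
Longest substring with no repeats: "chbdg" with length 5

5


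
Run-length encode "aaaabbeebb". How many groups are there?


Input: aaaabbeebb
Scanning for consecutive runs:
  Group 1: 'a' x 4 (positions 0-3)
  Group 2: 'b' x 2 (positions 4-5)
  Group 3: 'e' x 2 (positions 6-7)
  Group 4: 'b' x 2 (positions 8-9)
Total groups: 4

4


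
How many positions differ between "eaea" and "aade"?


Comparing "eaea" and "aade" position by position:
  Position 0: 'e' vs 'a' => DIFFER
  Position 1: 'a' vs 'a' => same
  Position 2: 'e' vs 'd' => DIFFER
  Position 3: 'a' vs 'e' => DIFFER
Positions that differ: 3

3


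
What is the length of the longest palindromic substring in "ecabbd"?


Input: "ecabbd"
Checking substrings for palindromes:
  [3:5] "bb" (len 2) => palindrome
Longest palindromic substring: "bb" with length 2

2


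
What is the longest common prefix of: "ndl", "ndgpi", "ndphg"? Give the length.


Words: ndl, ndgpi, ndphg
  Position 0: all 'n' => match
  Position 1: all 'd' => match
  Position 2: ('l', 'g', 'p') => mismatch, stop
LCP = "nd" (length 2)

2


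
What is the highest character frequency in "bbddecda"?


Input: bbddecda
Character counts:
  'a': 1
  'b': 2
  'c': 1
  'd': 3
  'e': 1
Maximum frequency: 3

3


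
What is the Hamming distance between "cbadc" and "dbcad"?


Comparing "cbadc" and "dbcad" position by position:
  Position 0: 'c' vs 'd' => differ
  Position 1: 'b' vs 'b' => same
  Position 2: 'a' vs 'c' => differ
  Position 3: 'd' vs 'a' => differ
  Position 4: 'c' vs 'd' => differ
Total differences (Hamming distance): 4

4


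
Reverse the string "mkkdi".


Input: mkkdi
Reading characters right to left:
  Position 4: 'i'
  Position 3: 'd'
  Position 2: 'k'
  Position 1: 'k'
  Position 0: 'm'
Reversed: idkkm

idkkm


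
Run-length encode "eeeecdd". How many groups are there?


Input: eeeecdd
Scanning for consecutive runs:
  Group 1: 'e' x 4 (positions 0-3)
  Group 2: 'c' x 1 (positions 4-4)
  Group 3: 'd' x 2 (positions 5-6)
Total groups: 3

3


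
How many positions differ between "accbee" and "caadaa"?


Comparing "accbee" and "caadaa" position by position:
  Position 0: 'a' vs 'c' => DIFFER
  Position 1: 'c' vs 'a' => DIFFER
  Position 2: 'c' vs 'a' => DIFFER
  Position 3: 'b' vs 'd' => DIFFER
  Position 4: 'e' vs 'a' => DIFFER
  Position 5: 'e' vs 'a' => DIFFER
Positions that differ: 6

6


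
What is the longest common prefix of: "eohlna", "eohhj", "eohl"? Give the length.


Words: eohlna, eohhj, eohl
  Position 0: all 'e' => match
  Position 1: all 'o' => match
  Position 2: all 'h' => match
  Position 3: ('l', 'h', 'l') => mismatch, stop
LCP = "eoh" (length 3)

3


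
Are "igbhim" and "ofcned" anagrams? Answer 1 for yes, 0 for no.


Strings: "igbhim", "ofcned"
Sorted first:  bghiim
Sorted second: cdefno
Differ at position 0: 'b' vs 'c' => not anagrams

0


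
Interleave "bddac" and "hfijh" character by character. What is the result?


Interleaving "bddac" and "hfijh":
  Position 0: 'b' from first, 'h' from second => "bh"
  Position 1: 'd' from first, 'f' from second => "df"
  Position 2: 'd' from first, 'i' from second => "di"
  Position 3: 'a' from first, 'j' from second => "aj"
  Position 4: 'c' from first, 'h' from second => "ch"
Result: bhdfdiajch

bhdfdiajch


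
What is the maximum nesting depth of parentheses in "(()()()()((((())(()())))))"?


Input: "(()()()()((((())(()())))))"
Tracking depth:
  Position 0 '(': depth becomes 1
  Position 1 '(': depth becomes 2
  Position 2 ')': depth becomes 1
  Position 3 '(': depth becomes 2
  Position 4 ')': depth becomes 1
  Position 5 '(': depth becomes 2
  Position 6 ')': depth becomes 1
  Position 7 '(': depth becomes 2
  Position 8 ')': depth becomes 1
  Position 9 '(': depth becomes 2
  Position 10 '(': depth becomes 3
  Position 11 '(': depth becomes 4
  Position 12 '(': depth becomes 5
  Position 13 '(': depth becomes 6
  Position 14 ')': depth becomes 5
  Position 15 ')': depth becomes 4
  Position 16 '(': depth becomes 5
  Position 17 '(': depth becomes 6
  Position 18 ')': depth becomes 5
  Position 19 '(': depth becomes 6
  Position 20 ')': depth becomes 5
  Position 21 ')': depth becomes 4
  Position 22 ')': depth becomes 3
  Position 23 ')': depth becomes 2
  Position 24 ')': depth becomes 1
  Position 25 ')': depth becomes 0
Maximum depth reached: 6

6


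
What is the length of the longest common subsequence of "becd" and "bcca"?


LCS of "becd" and "bcca"
DP table:
           b    c    c    a
      0    0    0    0    0
  b   0    1    1    1    1
  e   0    1    1    1    1
  c   0    1    2    2    2
  d   0    1    2    2    2
LCS length = dp[4][4] = 2

2


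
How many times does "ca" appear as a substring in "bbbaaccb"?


Searching for "ca" in "bbbaaccb"
Scanning each position:
  Position 0: "bb" => no
  Position 1: "bb" => no
  Position 2: "ba" => no
  Position 3: "aa" => no
  Position 4: "ac" => no
  Position 5: "cc" => no
  Position 6: "cb" => no
Total occurrences: 0

0


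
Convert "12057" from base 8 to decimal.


Input: "12057" in base 8
Positional expansion:
  Digit '1' (value 1) x 8^4 = 4096
  Digit '2' (value 2) x 8^3 = 1024
  Digit '0' (value 0) x 8^2 = 0
  Digit '5' (value 5) x 8^1 = 40
  Digit '7' (value 7) x 8^0 = 7
Sum = 5167

5167


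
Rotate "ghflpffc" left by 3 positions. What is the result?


Input: "ghflpffc", rotate left by 3
First 3 characters: "ghf"
Remaining characters: "lpffc"
Concatenate remaining + first: "lpffc" + "ghf" = "lpffcghf"

lpffcghf


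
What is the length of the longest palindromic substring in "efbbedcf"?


Input: "efbbedcf"
Checking substrings for palindromes:
  [2:4] "bb" (len 2) => palindrome
Longest palindromic substring: "bb" with length 2

2


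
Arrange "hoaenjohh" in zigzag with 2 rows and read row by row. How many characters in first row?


Zigzag "hoaenjohh" into 2 rows:
Placing characters:
  'h' => row 0
  'o' => row 1
  'a' => row 0
  'e' => row 1
  'n' => row 0
  'j' => row 1
  'o' => row 0
  'h' => row 1
  'h' => row 0
Rows:
  Row 0: "hanoh"
  Row 1: "oejh"
First row length: 5

5


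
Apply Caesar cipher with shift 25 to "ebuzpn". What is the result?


Caesar cipher: shift "ebuzpn" by 25
  'e' (pos 4) + 25 = pos 3 = 'd'
  'b' (pos 1) + 25 = pos 0 = 'a'
  'u' (pos 20) + 25 = pos 19 = 't'
  'z' (pos 25) + 25 = pos 24 = 'y'
  'p' (pos 15) + 25 = pos 14 = 'o'
  'n' (pos 13) + 25 = pos 12 = 'm'
Result: datyom

datyom


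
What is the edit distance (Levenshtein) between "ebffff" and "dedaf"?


Computing edit distance: "ebffff" -> "dedaf"
DP table:
           d    e    d    a    f
      0    1    2    3    4    5
  e   1    1    1    2    3    4
  b   2    2    2    2    3    4
  f   3    3    3    3    3    3
  f   4    4    4    4    4    3
  f   5    5    5    5    5    4
  f   6    6    6    6    6    5
Edit distance = dp[6][5] = 5

5


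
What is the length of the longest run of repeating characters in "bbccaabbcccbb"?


Input: "bbccaabbcccbb"
Scanning for longest run:
  Position 1 ('b'): continues run of 'b', length=2
  Position 2 ('c'): new char, reset run to 1
  Position 3 ('c'): continues run of 'c', length=2
  Position 4 ('a'): new char, reset run to 1
  Position 5 ('a'): continues run of 'a', length=2
  Position 6 ('b'): new char, reset run to 1
  Position 7 ('b'): continues run of 'b', length=2
  Position 8 ('c'): new char, reset run to 1
  Position 9 ('c'): continues run of 'c', length=2
  Position 10 ('c'): continues run of 'c', length=3
  Position 11 ('b'): new char, reset run to 1
  Position 12 ('b'): continues run of 'b', length=2
Longest run: 'c' with length 3

3


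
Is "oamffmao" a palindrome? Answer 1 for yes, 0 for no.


Input: oamffmao
Reversed: oamffmao
  Compare pos 0 ('o') with pos 7 ('o'): match
  Compare pos 1 ('a') with pos 6 ('a'): match
  Compare pos 2 ('m') with pos 5 ('m'): match
  Compare pos 3 ('f') with pos 4 ('f'): match
Result: palindrome

1


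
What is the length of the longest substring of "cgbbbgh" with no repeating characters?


Input: "cgbbbgh"
Sliding window (track last position of each char):
  Position 0 ('c'): window [0,0] length 1 -- new best
  Position 1 ('g'): window [0,1] length 2 -- new best
  Position 2 ('b'): window [0,2] length 3 -- new best
  Position 3 ('b'): repeat (last at 2), move window start to 3
  Position 3 ('b'): window [3,3] length 1
  Position 4 ('b'): repeat (last at 3), move window start to 4
  Position 4 ('b'): window [4,4] length 1
  Position 5 ('g'): window [4,5] length 2
  Position 6 ('h'): window [4,6] length 3
Longest substring with no repeats: "cgb" with length 3

3


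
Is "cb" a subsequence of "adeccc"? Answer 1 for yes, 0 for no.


Check if "cb" is a subsequence of "adeccc"
Greedy scan:
  Position 0 ('a'): no match needed
  Position 1 ('d'): no match needed
  Position 2 ('e'): no match needed
  Position 3 ('c'): matches sub[0] = 'c'
  Position 4 ('c'): no match needed
  Position 5 ('c'): no match needed
Only matched 1/2 characters => not a subsequence

0


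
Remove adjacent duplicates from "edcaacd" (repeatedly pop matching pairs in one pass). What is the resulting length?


Input: edcaacd
Stack-based adjacent duplicate removal:
  Read 'e': push. Stack: e
  Read 'd': push. Stack: ed
  Read 'c': push. Stack: edc
  Read 'a': push. Stack: edca
  Read 'a': matches stack top 'a' => pop. Stack: edc
  Read 'c': matches stack top 'c' => pop. Stack: ed
  Read 'd': matches stack top 'd' => pop. Stack: e
Final stack: "e" (length 1)

1


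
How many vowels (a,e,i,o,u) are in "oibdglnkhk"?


Input: oibdglnkhk
Checking each character:
  'o' at position 0: vowel (running total: 1)
  'i' at position 1: vowel (running total: 2)
  'b' at position 2: consonant
  'd' at position 3: consonant
  'g' at position 4: consonant
  'l' at position 5: consonant
  'n' at position 6: consonant
  'k' at position 7: consonant
  'h' at position 8: consonant
  'k' at position 9: consonant
Total vowels: 2

2


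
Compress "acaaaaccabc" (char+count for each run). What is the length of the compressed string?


Input: acaaaaccabc
Runs:
  'a' x 1 => "a1"
  'c' x 1 => "c1"
  'a' x 4 => "a4"
  'c' x 2 => "c2"
  'a' x 1 => "a1"
  'b' x 1 => "b1"
  'c' x 1 => "c1"
Compressed: "a1c1a4c2a1b1c1"
Compressed length: 14

14


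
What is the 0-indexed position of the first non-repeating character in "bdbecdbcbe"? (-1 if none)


Input: bdbecdbcbe
Character frequencies:
  'b': 4
  'c': 2
  'd': 2
  'e': 2
Scanning left to right for freq == 1:
  Position 0 ('b'): freq=4, skip
  Position 1 ('d'): freq=2, skip
  Position 2 ('b'): freq=4, skip
  Position 3 ('e'): freq=2, skip
  Position 4 ('c'): freq=2, skip
  Position 5 ('d'): freq=2, skip
  Position 6 ('b'): freq=4, skip
  Position 7 ('c'): freq=2, skip
  Position 8 ('b'): freq=4, skip
  Position 9 ('e'): freq=2, skip
  No unique character found => answer = -1

-1


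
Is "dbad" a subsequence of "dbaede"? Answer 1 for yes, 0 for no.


Check if "dbad" is a subsequence of "dbaede"
Greedy scan:
  Position 0 ('d'): matches sub[0] = 'd'
  Position 1 ('b'): matches sub[1] = 'b'
  Position 2 ('a'): matches sub[2] = 'a'
  Position 3 ('e'): no match needed
  Position 4 ('d'): matches sub[3] = 'd'
  Position 5 ('e'): no match needed
All 4 characters matched => is a subsequence

1


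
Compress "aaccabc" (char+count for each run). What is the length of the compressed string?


Input: aaccabc
Runs:
  'a' x 2 => "a2"
  'c' x 2 => "c2"
  'a' x 1 => "a1"
  'b' x 1 => "b1"
  'c' x 1 => "c1"
Compressed: "a2c2a1b1c1"
Compressed length: 10

10


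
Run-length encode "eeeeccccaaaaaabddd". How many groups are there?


Input: eeeeccccaaaaaabddd
Scanning for consecutive runs:
  Group 1: 'e' x 4 (positions 0-3)
  Group 2: 'c' x 4 (positions 4-7)
  Group 3: 'a' x 6 (positions 8-13)
  Group 4: 'b' x 1 (positions 14-14)
  Group 5: 'd' x 3 (positions 15-17)
Total groups: 5

5


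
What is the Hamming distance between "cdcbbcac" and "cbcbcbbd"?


Comparing "cdcbbcac" and "cbcbcbbd" position by position:
  Position 0: 'c' vs 'c' => same
  Position 1: 'd' vs 'b' => differ
  Position 2: 'c' vs 'c' => same
  Position 3: 'b' vs 'b' => same
  Position 4: 'b' vs 'c' => differ
  Position 5: 'c' vs 'b' => differ
  Position 6: 'a' vs 'b' => differ
  Position 7: 'c' vs 'd' => differ
Total differences (Hamming distance): 5

5


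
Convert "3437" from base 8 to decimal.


Input: "3437" in base 8
Positional expansion:
  Digit '3' (value 3) x 8^3 = 1536
  Digit '4' (value 4) x 8^2 = 256
  Digit '3' (value 3) x 8^1 = 24
  Digit '7' (value 7) x 8^0 = 7
Sum = 1823

1823


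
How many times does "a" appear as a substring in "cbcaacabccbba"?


Searching for "a" in "cbcaacabccbba"
Scanning each position:
  Position 0: "c" => no
  Position 1: "b" => no
  Position 2: "c" => no
  Position 3: "a" => MATCH
  Position 4: "a" => MATCH
  Position 5: "c" => no
  Position 6: "a" => MATCH
  Position 7: "b" => no
  Position 8: "c" => no
  Position 9: "c" => no
  Position 10: "b" => no
  Position 11: "b" => no
  Position 12: "a" => MATCH
Total occurrences: 4

4


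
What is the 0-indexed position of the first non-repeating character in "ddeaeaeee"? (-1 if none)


Input: ddeaeaeee
Character frequencies:
  'a': 2
  'd': 2
  'e': 5
Scanning left to right for freq == 1:
  Position 0 ('d'): freq=2, skip
  Position 1 ('d'): freq=2, skip
  Position 2 ('e'): freq=5, skip
  Position 3 ('a'): freq=2, skip
  Position 4 ('e'): freq=5, skip
  Position 5 ('a'): freq=2, skip
  Position 6 ('e'): freq=5, skip
  Position 7 ('e'): freq=5, skip
  Position 8 ('e'): freq=5, skip
  No unique character found => answer = -1

-1


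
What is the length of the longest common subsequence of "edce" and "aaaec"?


LCS of "edce" and "aaaec"
DP table:
           a    a    a    e    c
      0    0    0    0    0    0
  e   0    0    0    0    1    1
  d   0    0    0    0    1    1
  c   0    0    0    0    1    2
  e   0    0    0    0    1    2
LCS length = dp[4][5] = 2

2


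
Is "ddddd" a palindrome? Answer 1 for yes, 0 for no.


Input: ddddd
Reversed: ddddd
  Compare pos 0 ('d') with pos 4 ('d'): match
  Compare pos 1 ('d') with pos 3 ('d'): match
Result: palindrome

1


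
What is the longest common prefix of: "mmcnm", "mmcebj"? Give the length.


Words: mmcnm, mmcebj
  Position 0: all 'm' => match
  Position 1: all 'm' => match
  Position 2: all 'c' => match
  Position 3: ('n', 'e') => mismatch, stop
LCP = "mmc" (length 3)

3


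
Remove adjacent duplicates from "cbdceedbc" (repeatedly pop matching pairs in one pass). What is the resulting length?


Input: cbdceedbc
Stack-based adjacent duplicate removal:
  Read 'c': push. Stack: c
  Read 'b': push. Stack: cb
  Read 'd': push. Stack: cbd
  Read 'c': push. Stack: cbdc
  Read 'e': push. Stack: cbdce
  Read 'e': matches stack top 'e' => pop. Stack: cbdc
  Read 'd': push. Stack: cbdcd
  Read 'b': push. Stack: cbdcdb
  Read 'c': push. Stack: cbdcdbc
Final stack: "cbdcdbc" (length 7)

7


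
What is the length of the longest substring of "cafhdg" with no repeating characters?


Input: "cafhdg"
Sliding window (track last position of each char):
  Position 0 ('c'): window [0,0] length 1 -- new best
  Position 1 ('a'): window [0,1] length 2 -- new best
  Position 2 ('f'): window [0,2] length 3 -- new best
  Position 3 ('h'): window [0,3] length 4 -- new best
  Position 4 ('d'): window [0,4] length 5 -- new best
  Position 5 ('g'): window [0,5] length 6 -- new best
Longest substring with no repeats: "cafhdg" with length 6

6


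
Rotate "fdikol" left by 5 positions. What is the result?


Input: "fdikol", rotate left by 5
First 5 characters: "fdiko"
Remaining characters: "l"
Concatenate remaining + first: "l" + "fdiko" = "lfdiko"

lfdiko


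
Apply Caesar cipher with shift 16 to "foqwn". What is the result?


Caesar cipher: shift "foqwn" by 16
  'f' (pos 5) + 16 = pos 21 = 'v'
  'o' (pos 14) + 16 = pos 4 = 'e'
  'q' (pos 16) + 16 = pos 6 = 'g'
  'w' (pos 22) + 16 = pos 12 = 'm'
  'n' (pos 13) + 16 = pos 3 = 'd'
Result: vegmd

vegmd


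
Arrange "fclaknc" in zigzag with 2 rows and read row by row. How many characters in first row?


Zigzag "fclaknc" into 2 rows:
Placing characters:
  'f' => row 0
  'c' => row 1
  'l' => row 0
  'a' => row 1
  'k' => row 0
  'n' => row 1
  'c' => row 0
Rows:
  Row 0: "flkc"
  Row 1: "can"
First row length: 4

4


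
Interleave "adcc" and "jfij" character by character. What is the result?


Interleaving "adcc" and "jfij":
  Position 0: 'a' from first, 'j' from second => "aj"
  Position 1: 'd' from first, 'f' from second => "df"
  Position 2: 'c' from first, 'i' from second => "ci"
  Position 3: 'c' from first, 'j' from second => "cj"
Result: ajdfcicj

ajdfcicj


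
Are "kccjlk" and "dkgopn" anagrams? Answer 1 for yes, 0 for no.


Strings: "kccjlk", "dkgopn"
Sorted first:  ccjkkl
Sorted second: dgknop
Differ at position 0: 'c' vs 'd' => not anagrams

0


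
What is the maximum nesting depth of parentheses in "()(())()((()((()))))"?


Input: "()(())()((()((()))))"
Tracking depth:
  Position 0 '(': depth becomes 1
  Position 1 ')': depth becomes 0
  Position 2 '(': depth becomes 1
  Position 3 '(': depth becomes 2
  Position 4 ')': depth becomes 1
  Position 5 ')': depth becomes 0
  Position 6 '(': depth becomes 1
  Position 7 ')': depth becomes 0
  Position 8 '(': depth becomes 1
  Position 9 '(': depth becomes 2
  Position 10 '(': depth becomes 3
  Position 11 ')': depth becomes 2
  Position 12 '(': depth becomes 3
  Position 13 '(': depth becomes 4
  Position 14 '(': depth becomes 5
  Position 15 ')': depth becomes 4
  Position 16 ')': depth becomes 3
  Position 17 ')': depth becomes 2
  Position 18 ')': depth becomes 1
  Position 19 ')': depth becomes 0
Maximum depth reached: 5

5


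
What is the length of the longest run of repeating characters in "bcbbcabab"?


Input: "bcbbcabab"
Scanning for longest run:
  Position 1 ('c'): new char, reset run to 1
  Position 2 ('b'): new char, reset run to 1
  Position 3 ('b'): continues run of 'b', length=2
  Position 4 ('c'): new char, reset run to 1
  Position 5 ('a'): new char, reset run to 1
  Position 6 ('b'): new char, reset run to 1
  Position 7 ('a'): new char, reset run to 1
  Position 8 ('b'): new char, reset run to 1
Longest run: 'b' with length 2

2


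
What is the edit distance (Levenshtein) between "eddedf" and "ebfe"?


Computing edit distance: "eddedf" -> "ebfe"
DP table:
           e    b    f    e
      0    1    2    3    4
  e   1    0    1    2    3
  d   2    1    1    2    3
  d   3    2    2    2    3
  e   4    3    3    3    2
  d   5    4    4    4    3
  f   6    5    5    4    4
Edit distance = dp[6][4] = 4

4


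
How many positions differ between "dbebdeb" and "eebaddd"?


Comparing "dbebdeb" and "eebaddd" position by position:
  Position 0: 'd' vs 'e' => DIFFER
  Position 1: 'b' vs 'e' => DIFFER
  Position 2: 'e' vs 'b' => DIFFER
  Position 3: 'b' vs 'a' => DIFFER
  Position 4: 'd' vs 'd' => same
  Position 5: 'e' vs 'd' => DIFFER
  Position 6: 'b' vs 'd' => DIFFER
Positions that differ: 6

6


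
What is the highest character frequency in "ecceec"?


Input: ecceec
Character counts:
  'c': 3
  'e': 3
Maximum frequency: 3

3


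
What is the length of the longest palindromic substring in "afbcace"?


Input: "afbcace"
Checking substrings for palindromes:
  [3:6] "cac" (len 3) => palindrome
Longest palindromic substring: "cac" with length 3

3


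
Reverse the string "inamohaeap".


Input: inamohaeap
Reading characters right to left:
  Position 9: 'p'
  Position 8: 'a'
  Position 7: 'e'
  Position 6: 'a'
  Position 5: 'h'
  Position 4: 'o'
  Position 3: 'm'
  Position 2: 'a'
  Position 1: 'n'
  Position 0: 'i'
Reversed: paeahomani

paeahomani


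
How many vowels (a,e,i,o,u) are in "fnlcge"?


Input: fnlcge
Checking each character:
  'f' at position 0: consonant
  'n' at position 1: consonant
  'l' at position 2: consonant
  'c' at position 3: consonant
  'g' at position 4: consonant
  'e' at position 5: vowel (running total: 1)
Total vowels: 1

1


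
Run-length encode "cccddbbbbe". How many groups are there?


Input: cccddbbbbe
Scanning for consecutive runs:
  Group 1: 'c' x 3 (positions 0-2)
  Group 2: 'd' x 2 (positions 3-4)
  Group 3: 'b' x 4 (positions 5-8)
  Group 4: 'e' x 1 (positions 9-9)
Total groups: 4

4


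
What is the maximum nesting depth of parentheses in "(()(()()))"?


Input: "(()(()()))"
Tracking depth:
  Position 0 '(': depth becomes 1
  Position 1 '(': depth becomes 2
  Position 2 ')': depth becomes 1
  Position 3 '(': depth becomes 2
  Position 4 '(': depth becomes 3
  Position 5 ')': depth becomes 2
  Position 6 '(': depth becomes 3
  Position 7 ')': depth becomes 2
  Position 8 ')': depth becomes 1
  Position 9 ')': depth becomes 0
Maximum depth reached: 3

3


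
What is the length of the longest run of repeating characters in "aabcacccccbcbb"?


Input: "aabcacccccbcbb"
Scanning for longest run:
  Position 1 ('a'): continues run of 'a', length=2
  Position 2 ('b'): new char, reset run to 1
  Position 3 ('c'): new char, reset run to 1
  Position 4 ('a'): new char, reset run to 1
  Position 5 ('c'): new char, reset run to 1
  Position 6 ('c'): continues run of 'c', length=2
  Position 7 ('c'): continues run of 'c', length=3
  Position 8 ('c'): continues run of 'c', length=4
  Position 9 ('c'): continues run of 'c', length=5
  Position 10 ('b'): new char, reset run to 1
  Position 11 ('c'): new char, reset run to 1
  Position 12 ('b'): new char, reset run to 1
  Position 13 ('b'): continues run of 'b', length=2
Longest run: 'c' with length 5

5


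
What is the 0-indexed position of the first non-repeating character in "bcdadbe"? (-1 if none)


Input: bcdadbe
Character frequencies:
  'a': 1
  'b': 2
  'c': 1
  'd': 2
  'e': 1
Scanning left to right for freq == 1:
  Position 0 ('b'): freq=2, skip
  Position 1 ('c'): unique! => answer = 1

1


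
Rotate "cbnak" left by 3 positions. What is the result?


Input: "cbnak", rotate left by 3
First 3 characters: "cbn"
Remaining characters: "ak"
Concatenate remaining + first: "ak" + "cbn" = "akcbn"

akcbn


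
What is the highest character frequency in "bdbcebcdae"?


Input: bdbcebcdae
Character counts:
  'a': 1
  'b': 3
  'c': 2
  'd': 2
  'e': 2
Maximum frequency: 3

3


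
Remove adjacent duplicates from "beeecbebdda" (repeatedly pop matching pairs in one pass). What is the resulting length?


Input: beeecbebdda
Stack-based adjacent duplicate removal:
  Read 'b': push. Stack: b
  Read 'e': push. Stack: be
  Read 'e': matches stack top 'e' => pop. Stack: b
  Read 'e': push. Stack: be
  Read 'c': push. Stack: bec
  Read 'b': push. Stack: becb
  Read 'e': push. Stack: becbe
  Read 'b': push. Stack: becbeb
  Read 'd': push. Stack: becbebd
  Read 'd': matches stack top 'd' => pop. Stack: becbeb
  Read 'a': push. Stack: becbeba
Final stack: "becbeba" (length 7)

7


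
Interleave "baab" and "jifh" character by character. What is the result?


Interleaving "baab" and "jifh":
  Position 0: 'b' from first, 'j' from second => "bj"
  Position 1: 'a' from first, 'i' from second => "ai"
  Position 2: 'a' from first, 'f' from second => "af"
  Position 3: 'b' from first, 'h' from second => "bh"
Result: bjaiafbh

bjaiafbh


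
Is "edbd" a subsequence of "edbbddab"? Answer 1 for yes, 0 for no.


Check if "edbd" is a subsequence of "edbbddab"
Greedy scan:
  Position 0 ('e'): matches sub[0] = 'e'
  Position 1 ('d'): matches sub[1] = 'd'
  Position 2 ('b'): matches sub[2] = 'b'
  Position 3 ('b'): no match needed
  Position 4 ('d'): matches sub[3] = 'd'
  Position 5 ('d'): no match needed
  Position 6 ('a'): no match needed
  Position 7 ('b'): no match needed
All 4 characters matched => is a subsequence

1


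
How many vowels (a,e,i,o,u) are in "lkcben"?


Input: lkcben
Checking each character:
  'l' at position 0: consonant
  'k' at position 1: consonant
  'c' at position 2: consonant
  'b' at position 3: consonant
  'e' at position 4: vowel (running total: 1)
  'n' at position 5: consonant
Total vowels: 1

1


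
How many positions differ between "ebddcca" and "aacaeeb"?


Comparing "ebddcca" and "aacaeeb" position by position:
  Position 0: 'e' vs 'a' => DIFFER
  Position 1: 'b' vs 'a' => DIFFER
  Position 2: 'd' vs 'c' => DIFFER
  Position 3: 'd' vs 'a' => DIFFER
  Position 4: 'c' vs 'e' => DIFFER
  Position 5: 'c' vs 'e' => DIFFER
  Position 6: 'a' vs 'b' => DIFFER
Positions that differ: 7

7


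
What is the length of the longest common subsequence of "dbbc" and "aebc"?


LCS of "dbbc" and "aebc"
DP table:
           a    e    b    c
      0    0    0    0    0
  d   0    0    0    0    0
  b   0    0    0    1    1
  b   0    0    0    1    1
  c   0    0    0    1    2
LCS length = dp[4][4] = 2

2


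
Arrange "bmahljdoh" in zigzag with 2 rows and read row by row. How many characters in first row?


Zigzag "bmahljdoh" into 2 rows:
Placing characters:
  'b' => row 0
  'm' => row 1
  'a' => row 0
  'h' => row 1
  'l' => row 0
  'j' => row 1
  'd' => row 0
  'o' => row 1
  'h' => row 0
Rows:
  Row 0: "baldh"
  Row 1: "mhjo"
First row length: 5

5


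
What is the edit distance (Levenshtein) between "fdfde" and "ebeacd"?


Computing edit distance: "fdfde" -> "ebeacd"
DP table:
           e    b    e    a    c    d
      0    1    2    3    4    5    6
  f   1    1    2    3    4    5    6
  d   2    2    2    3    4    5    5
  f   3    3    3    3    4    5    6
  d   4    4    4    4    4    5    5
  e   5    4    5    4    5    5    6
Edit distance = dp[5][6] = 6

6


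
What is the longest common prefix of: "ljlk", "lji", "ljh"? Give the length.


Words: ljlk, lji, ljh
  Position 0: all 'l' => match
  Position 1: all 'j' => match
  Position 2: ('l', 'i', 'h') => mismatch, stop
LCP = "lj" (length 2)

2


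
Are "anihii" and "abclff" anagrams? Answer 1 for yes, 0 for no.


Strings: "anihii", "abclff"
Sorted first:  ahiiin
Sorted second: abcffl
Differ at position 1: 'h' vs 'b' => not anagrams

0


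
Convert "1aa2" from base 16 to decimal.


Input: "1aa2" in base 16
Positional expansion:
  Digit '1' (value 1) x 16^3 = 4096
  Digit 'a' (value 10) x 16^2 = 2560
  Digit 'a' (value 10) x 16^1 = 160
  Digit '2' (value 2) x 16^0 = 2
Sum = 6818

6818


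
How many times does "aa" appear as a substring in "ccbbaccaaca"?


Searching for "aa" in "ccbbaccaaca"
Scanning each position:
  Position 0: "cc" => no
  Position 1: "cb" => no
  Position 2: "bb" => no
  Position 3: "ba" => no
  Position 4: "ac" => no
  Position 5: "cc" => no
  Position 6: "ca" => no
  Position 7: "aa" => MATCH
  Position 8: "ac" => no
  Position 9: "ca" => no
Total occurrences: 1

1


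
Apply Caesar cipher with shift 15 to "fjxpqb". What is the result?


Caesar cipher: shift "fjxpqb" by 15
  'f' (pos 5) + 15 = pos 20 = 'u'
  'j' (pos 9) + 15 = pos 24 = 'y'
  'x' (pos 23) + 15 = pos 12 = 'm'
  'p' (pos 15) + 15 = pos 4 = 'e'
  'q' (pos 16) + 15 = pos 5 = 'f'
  'b' (pos 1) + 15 = pos 16 = 'q'
Result: uymefq

uymefq


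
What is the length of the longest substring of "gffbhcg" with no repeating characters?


Input: "gffbhcg"
Sliding window (track last position of each char):
  Position 0 ('g'): window [0,0] length 1 -- new best
  Position 1 ('f'): window [0,1] length 2 -- new best
  Position 2 ('f'): repeat (last at 1), move window start to 2
  Position 2 ('f'): window [2,2] length 1
  Position 3 ('b'): window [2,3] length 2
  Position 4 ('h'): window [2,4] length 3 -- new best
  Position 5 ('c'): window [2,5] length 4 -- new best
  Position 6 ('g'): window [2,6] length 5 -- new best
Longest substring with no repeats: "fbhcg" with length 5

5


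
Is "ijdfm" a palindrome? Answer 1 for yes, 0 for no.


Input: ijdfm
Reversed: mfdji
  Compare pos 0 ('i') with pos 4 ('m'): MISMATCH
  Compare pos 1 ('j') with pos 3 ('f'): MISMATCH
Result: not a palindrome

0


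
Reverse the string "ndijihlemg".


Input: ndijihlemg
Reading characters right to left:
  Position 9: 'g'
  Position 8: 'm'
  Position 7: 'e'
  Position 6: 'l'
  Position 5: 'h'
  Position 4: 'i'
  Position 3: 'j'
  Position 2: 'i'
  Position 1: 'd'
  Position 0: 'n'
Reversed: gmelhijidn

gmelhijidn


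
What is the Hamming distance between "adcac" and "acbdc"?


Comparing "adcac" and "acbdc" position by position:
  Position 0: 'a' vs 'a' => same
  Position 1: 'd' vs 'c' => differ
  Position 2: 'c' vs 'b' => differ
  Position 3: 'a' vs 'd' => differ
  Position 4: 'c' vs 'c' => same
Total differences (Hamming distance): 3

3


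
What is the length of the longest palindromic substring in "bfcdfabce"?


Input: "bfcdfabce"
Checking substrings for palindromes:
  No multi-char palindromic substrings found
Longest palindromic substring: "b" with length 1

1


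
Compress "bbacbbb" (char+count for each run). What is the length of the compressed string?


Input: bbacbbb
Runs:
  'b' x 2 => "b2"
  'a' x 1 => "a1"
  'c' x 1 => "c1"
  'b' x 3 => "b3"
Compressed: "b2a1c1b3"
Compressed length: 8

8


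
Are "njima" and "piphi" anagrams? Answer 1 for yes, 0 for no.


Strings: "njima", "piphi"
Sorted first:  aijmn
Sorted second: hiipp
Differ at position 0: 'a' vs 'h' => not anagrams

0


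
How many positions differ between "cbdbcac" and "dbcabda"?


Comparing "cbdbcac" and "dbcabda" position by position:
  Position 0: 'c' vs 'd' => DIFFER
  Position 1: 'b' vs 'b' => same
  Position 2: 'd' vs 'c' => DIFFER
  Position 3: 'b' vs 'a' => DIFFER
  Position 4: 'c' vs 'b' => DIFFER
  Position 5: 'a' vs 'd' => DIFFER
  Position 6: 'c' vs 'a' => DIFFER
Positions that differ: 6

6


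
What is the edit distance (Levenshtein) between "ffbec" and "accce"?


Computing edit distance: "ffbec" -> "accce"
DP table:
           a    c    c    c    e
      0    1    2    3    4    5
  f   1    1    2    3    4    5
  f   2    2    2    3    4    5
  b   3    3    3    3    4    5
  e   4    4    4    4    4    4
  c   5    5    4    4    4    5
Edit distance = dp[5][5] = 5

5


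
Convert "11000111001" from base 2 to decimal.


Input: "11000111001" in base 2
Positional expansion:
  Digit '1' (value 1) x 2^10 = 1024
  Digit '1' (value 1) x 2^9 = 512
  Digit '0' (value 0) x 2^8 = 0
  Digit '0' (value 0) x 2^7 = 0
  Digit '0' (value 0) x 2^6 = 0
  Digit '1' (value 1) x 2^5 = 32
  Digit '1' (value 1) x 2^4 = 16
  Digit '1' (value 1) x 2^3 = 8
  Digit '0' (value 0) x 2^2 = 0
  Digit '0' (value 0) x 2^1 = 0
  Digit '1' (value 1) x 2^0 = 1
Sum = 1593

1593


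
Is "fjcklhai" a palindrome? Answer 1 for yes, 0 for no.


Input: fjcklhai
Reversed: iahlkcjf
  Compare pos 0 ('f') with pos 7 ('i'): MISMATCH
  Compare pos 1 ('j') with pos 6 ('a'): MISMATCH
  Compare pos 2 ('c') with pos 5 ('h'): MISMATCH
  Compare pos 3 ('k') with pos 4 ('l'): MISMATCH
Result: not a palindrome

0


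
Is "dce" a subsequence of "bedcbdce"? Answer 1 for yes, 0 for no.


Check if "dce" is a subsequence of "bedcbdce"
Greedy scan:
  Position 0 ('b'): no match needed
  Position 1 ('e'): no match needed
  Position 2 ('d'): matches sub[0] = 'd'
  Position 3 ('c'): matches sub[1] = 'c'
  Position 4 ('b'): no match needed
  Position 5 ('d'): no match needed
  Position 6 ('c'): no match needed
  Position 7 ('e'): matches sub[2] = 'e'
All 3 characters matched => is a subsequence

1


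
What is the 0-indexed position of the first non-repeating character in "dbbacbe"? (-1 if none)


Input: dbbacbe
Character frequencies:
  'a': 1
  'b': 3
  'c': 1
  'd': 1
  'e': 1
Scanning left to right for freq == 1:
  Position 0 ('d'): unique! => answer = 0

0


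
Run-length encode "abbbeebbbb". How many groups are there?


Input: abbbeebbbb
Scanning for consecutive runs:
  Group 1: 'a' x 1 (positions 0-0)
  Group 2: 'b' x 3 (positions 1-3)
  Group 3: 'e' x 2 (positions 4-5)
  Group 4: 'b' x 4 (positions 6-9)
Total groups: 4

4


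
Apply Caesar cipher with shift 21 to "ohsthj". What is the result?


Caesar cipher: shift "ohsthj" by 21
  'o' (pos 14) + 21 = pos 9 = 'j'
  'h' (pos 7) + 21 = pos 2 = 'c'
  's' (pos 18) + 21 = pos 13 = 'n'
  't' (pos 19) + 21 = pos 14 = 'o'
  'h' (pos 7) + 21 = pos 2 = 'c'
  'j' (pos 9) + 21 = pos 4 = 'e'
Result: jcnoce

jcnoce


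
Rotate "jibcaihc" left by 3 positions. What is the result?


Input: "jibcaihc", rotate left by 3
First 3 characters: "jib"
Remaining characters: "caihc"
Concatenate remaining + first: "caihc" + "jib" = "caihcjib"

caihcjib


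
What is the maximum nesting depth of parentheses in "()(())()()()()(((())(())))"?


Input: "()(())()()()()(((())(())))"
Tracking depth:
  Position 0 '(': depth becomes 1
  Position 1 ')': depth becomes 0
  Position 2 '(': depth becomes 1
  Position 3 '(': depth becomes 2
  Position 4 ')': depth becomes 1
  Position 5 ')': depth becomes 0
  Position 6 '(': depth becomes 1
  Position 7 ')': depth becomes 0
  Position 8 '(': depth becomes 1
  Position 9 ')': depth becomes 0
  Position 10 '(': depth becomes 1
  Position 11 ')': depth becomes 0
  Position 12 '(': depth becomes 1
  Position 13 ')': depth becomes 0
  Position 14 '(': depth becomes 1
  Position 15 '(': depth becomes 2
  Position 16 '(': depth becomes 3
  Position 17 '(': depth becomes 4
  Position 18 ')': depth becomes 3
  Position 19 ')': depth becomes 2
  Position 20 '(': depth becomes 3
  Position 21 '(': depth becomes 4
  Position 22 ')': depth becomes 3
  Position 23 ')': depth becomes 2
  Position 24 ')': depth becomes 1
  Position 25 ')': depth becomes 0
Maximum depth reached: 4

4
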